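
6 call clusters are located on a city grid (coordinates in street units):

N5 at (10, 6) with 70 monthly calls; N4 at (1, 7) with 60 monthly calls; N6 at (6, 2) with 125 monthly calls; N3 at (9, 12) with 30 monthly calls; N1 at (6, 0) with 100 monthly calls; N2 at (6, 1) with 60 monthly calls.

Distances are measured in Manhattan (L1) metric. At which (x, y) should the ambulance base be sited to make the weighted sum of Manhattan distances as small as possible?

Manhattan distance separates: Σwᵢ(|x−xᵢ|+|y−yᵢ|) = Σwᵢ|x−xᵢ| + Σwᵢ|y−yᵢ|, so x and y are optimised independently as 1-D weighted medians.
Total weight W = 445; half = 222.5.
x-coordinate, sorted with cumulative weight:
  x=1 (N4, w=60) cum 60
  x=6 (N6, w=125) cum 185
  x=6 (N1, w=100) cum 285  ← median
  x=6 (N2, w=60) cum 345
  x=9 (N3, w=30) cum 375
  x=10 (N5, w=70) cum 445
⇒ x* = 6
y-coordinate, sorted with cumulative weight:
  y=0 (N1, w=100) cum 100
  y=1 (N2, w=60) cum 160
  y=2 (N6, w=125) cum 285  ← median
  y=6 (N5, w=70) cum 355
  y=7 (N4, w=60) cum 415
  y=12 (N3, w=30) cum 445
⇒ y* = 2

(6, 2)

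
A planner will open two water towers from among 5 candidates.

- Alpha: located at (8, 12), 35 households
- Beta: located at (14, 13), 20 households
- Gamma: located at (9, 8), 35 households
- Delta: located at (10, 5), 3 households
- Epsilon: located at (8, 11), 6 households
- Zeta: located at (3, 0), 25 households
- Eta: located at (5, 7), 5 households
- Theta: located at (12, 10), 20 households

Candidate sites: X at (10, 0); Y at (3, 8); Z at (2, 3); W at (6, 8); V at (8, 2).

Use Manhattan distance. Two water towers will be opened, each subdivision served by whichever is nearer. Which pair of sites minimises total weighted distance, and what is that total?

{Z, W}, total 896

Evaluate every pair (each demand assigned to the nearer of the two):
  {Z, W}: total = 896
  {X, W}: total = 965
  {W, V}: total = 965
  {Y, W}: total = 996
  {Y, Z}: total = 1258
  {X, Y}: total = 1318
  {Y, V}: total = 1318
  {Z, V}: total = 1379
  {X, V}: total = 1459
  {X, Z}: total = 1613
Best pair: {Z, W} with total 896.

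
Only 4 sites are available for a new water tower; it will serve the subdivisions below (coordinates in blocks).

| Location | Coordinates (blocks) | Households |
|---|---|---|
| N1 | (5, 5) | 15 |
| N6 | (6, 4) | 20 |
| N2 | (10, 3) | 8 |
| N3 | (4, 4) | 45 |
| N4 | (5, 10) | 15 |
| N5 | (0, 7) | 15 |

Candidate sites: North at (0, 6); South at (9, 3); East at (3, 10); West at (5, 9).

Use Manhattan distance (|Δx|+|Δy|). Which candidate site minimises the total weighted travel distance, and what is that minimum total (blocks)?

Total weighted distance at each candidate:
  North (0, 6): total = 774
  South (9, 3): total = 808
  East (3, 10): total = 832
  West (5, 9): total = 658
Minimum is at West with total 658 blocks.

West, total 658 blocks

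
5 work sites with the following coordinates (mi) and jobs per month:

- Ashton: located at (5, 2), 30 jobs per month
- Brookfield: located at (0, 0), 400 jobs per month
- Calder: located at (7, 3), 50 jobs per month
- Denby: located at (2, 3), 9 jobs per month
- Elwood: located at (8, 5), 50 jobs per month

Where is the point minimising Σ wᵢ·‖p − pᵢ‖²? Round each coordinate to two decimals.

The minimiser of Σwᵢ‖p−pᵢ‖² is the weighted centroid p* = (Σwᵢpᵢ)/(Σwᵢ).
Σwᵢ = 539.
Σwᵢxᵢ = 30·5 + 400·0 + 50·7 + 9·2 + 50·8 = 918.
Σwᵢyᵢ = 30·2 + 400·0 + 50·3 + 9·3 + 50·5 = 487.
x* = 918/539 = 1.70, y* = 487/539 = 0.90.

(1.70, 0.90)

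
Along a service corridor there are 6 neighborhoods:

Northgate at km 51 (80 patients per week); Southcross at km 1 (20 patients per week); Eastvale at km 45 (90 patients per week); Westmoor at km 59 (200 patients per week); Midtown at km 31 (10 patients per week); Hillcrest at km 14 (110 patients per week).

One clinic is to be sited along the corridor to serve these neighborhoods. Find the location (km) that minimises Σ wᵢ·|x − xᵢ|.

x = 51

For a sum of weighted absolute distances on a line, the optimum is the weighted median (not the mean). Total weight W = 510; half-weight = 255.
Sort by position and accumulate weight:
  km 1 (Southcross, w=20) → cum 20
  km 14 (Hillcrest, w=110) → cum 130
  km 31 (Midtown, w=10) → cum 140
  km 45 (Eastvale, w=90) → cum 230
  km 51 (Northgate, w=80) → cum 310  ≥ 255 → median here
  km 59 (Westmoor, w=200) → cum 510
Optimal location: km 51.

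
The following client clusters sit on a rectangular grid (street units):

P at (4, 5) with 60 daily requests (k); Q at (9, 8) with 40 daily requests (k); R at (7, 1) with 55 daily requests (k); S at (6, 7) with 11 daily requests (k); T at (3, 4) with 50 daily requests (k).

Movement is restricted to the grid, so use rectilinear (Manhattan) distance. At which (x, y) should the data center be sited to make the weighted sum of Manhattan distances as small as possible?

Manhattan distance separates: Σwᵢ(|x−xᵢ|+|y−yᵢ|) = Σwᵢ|x−xᵢ| + Σwᵢ|y−yᵢ|, so x and y are optimised independently as 1-D weighted medians.
Total weight W = 216; half = 108.
x-coordinate, sorted with cumulative weight:
  x=3 (T, w=50) cum 50
  x=4 (P, w=60) cum 110  ← median
  x=6 (S, w=11) cum 121
  x=7 (R, w=55) cum 176
  x=9 (Q, w=40) cum 216
⇒ x* = 4
y-coordinate, sorted with cumulative weight:
  y=1 (R, w=55) cum 55
  y=4 (T, w=50) cum 105
  y=5 (P, w=60) cum 165  ← median
  y=7 (S, w=11) cum 176
  y=8 (Q, w=40) cum 216
⇒ y* = 5

(4, 5)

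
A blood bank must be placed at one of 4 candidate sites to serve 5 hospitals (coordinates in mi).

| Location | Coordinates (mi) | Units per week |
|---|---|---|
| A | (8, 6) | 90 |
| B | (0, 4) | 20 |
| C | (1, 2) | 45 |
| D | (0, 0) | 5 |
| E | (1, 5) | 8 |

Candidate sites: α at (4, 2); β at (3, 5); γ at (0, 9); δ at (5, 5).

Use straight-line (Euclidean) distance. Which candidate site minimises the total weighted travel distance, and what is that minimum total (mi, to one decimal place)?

Total weighted distance at each candidate:
  α (4, 2): total = 789.9
  β (3, 5): total = 729.6
  γ (0, 9): total = 1265.1
  δ (5, 5): total = 678.9
Minimum is at δ with total 678.9 mi.

δ, total 678.9 mi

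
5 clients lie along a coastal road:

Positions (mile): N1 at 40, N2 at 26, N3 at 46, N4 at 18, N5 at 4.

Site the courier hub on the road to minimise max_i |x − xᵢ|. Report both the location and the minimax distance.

The 1-center on a line is the midpoint of the two extreme points: leftmost at 4, rightmost at 46.
Optimal location = (4 + 46)/2 = 25; maximum distance = (46 − 4)/2 = 21.

location 25, max distance 21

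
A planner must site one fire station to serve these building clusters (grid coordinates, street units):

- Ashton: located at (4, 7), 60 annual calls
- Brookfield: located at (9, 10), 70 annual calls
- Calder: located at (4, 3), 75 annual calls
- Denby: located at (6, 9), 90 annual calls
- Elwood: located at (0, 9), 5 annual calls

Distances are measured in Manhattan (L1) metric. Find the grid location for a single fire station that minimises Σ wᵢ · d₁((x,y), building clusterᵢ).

Manhattan distance separates: Σwᵢ(|x−xᵢ|+|y−yᵢ|) = Σwᵢ|x−xᵢ| + Σwᵢ|y−yᵢ|, so x and y are optimised independently as 1-D weighted medians.
Total weight W = 300; half = 150.
x-coordinate, sorted with cumulative weight:
  x=0 (Elwood, w=5) cum 5
  x=4 (Ashton, w=60) cum 65
  x=4 (Calder, w=75) cum 140
  x=6 (Denby, w=90) cum 230  ← median
  x=9 (Brookfield, w=70) cum 300
⇒ x* = 6
y-coordinate, sorted with cumulative weight:
  y=3 (Calder, w=75) cum 75
  y=7 (Ashton, w=60) cum 135
  y=9 (Denby, w=90) cum 225  ← median
  y=9 (Elwood, w=5) cum 230
  y=10 (Brookfield, w=70) cum 300
⇒ y* = 9

(6, 9)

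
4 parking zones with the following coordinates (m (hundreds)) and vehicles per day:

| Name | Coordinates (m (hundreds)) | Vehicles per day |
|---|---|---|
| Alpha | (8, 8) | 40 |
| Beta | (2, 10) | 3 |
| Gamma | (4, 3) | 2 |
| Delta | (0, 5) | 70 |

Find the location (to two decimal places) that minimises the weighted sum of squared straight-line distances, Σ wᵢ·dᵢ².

The minimiser of Σwᵢ‖p−pᵢ‖² is the weighted centroid p* = (Σwᵢpᵢ)/(Σwᵢ).
Σwᵢ = 115.
Σwᵢxᵢ = 40·8 + 3·2 + 2·4 + 70·0 = 334.
Σwᵢyᵢ = 40·8 + 3·10 + 2·3 + 70·5 = 706.
x* = 334/115 = 2.90, y* = 706/115 = 6.14.

(2.90, 6.14)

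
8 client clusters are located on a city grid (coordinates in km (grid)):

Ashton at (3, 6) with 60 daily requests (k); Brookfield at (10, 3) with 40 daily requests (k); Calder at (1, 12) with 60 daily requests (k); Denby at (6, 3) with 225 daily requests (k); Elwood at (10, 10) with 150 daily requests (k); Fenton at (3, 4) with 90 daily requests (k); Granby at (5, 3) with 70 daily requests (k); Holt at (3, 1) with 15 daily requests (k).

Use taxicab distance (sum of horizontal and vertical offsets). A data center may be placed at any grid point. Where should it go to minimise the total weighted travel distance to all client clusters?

Manhattan distance separates: Σwᵢ(|x−xᵢ|+|y−yᵢ|) = Σwᵢ|x−xᵢ| + Σwᵢ|y−yᵢ|, so x and y are optimised independently as 1-D weighted medians.
Total weight W = 710; half = 355.
x-coordinate, sorted with cumulative weight:
  x=1 (Calder, w=60) cum 60
  x=3 (Ashton, w=60) cum 120
  x=3 (Fenton, w=90) cum 210
  x=3 (Holt, w=15) cum 225
  x=5 (Granby, w=70) cum 295
  x=6 (Denby, w=225) cum 520  ← median
  x=10 (Brookfield, w=40) cum 560
  x=10 (Elwood, w=150) cum 710
⇒ x* = 6
y-coordinate, sorted with cumulative weight:
  y=1 (Holt, w=15) cum 15
  y=3 (Brookfield, w=40) cum 55
  y=3 (Denby, w=225) cum 280
  y=3 (Granby, w=70) cum 350
  y=4 (Fenton, w=90) cum 440  ← median
  y=6 (Ashton, w=60) cum 500
  y=10 (Elwood, w=150) cum 650
  y=12 (Calder, w=60) cum 710
⇒ y* = 4

(6, 4)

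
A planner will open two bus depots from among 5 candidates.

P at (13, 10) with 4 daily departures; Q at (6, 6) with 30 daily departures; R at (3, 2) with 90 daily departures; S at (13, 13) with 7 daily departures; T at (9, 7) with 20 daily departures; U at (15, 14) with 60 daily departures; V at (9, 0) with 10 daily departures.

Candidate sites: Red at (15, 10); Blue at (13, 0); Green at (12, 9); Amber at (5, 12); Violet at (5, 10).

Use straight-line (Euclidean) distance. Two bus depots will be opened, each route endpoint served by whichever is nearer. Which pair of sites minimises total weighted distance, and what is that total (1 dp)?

Evaluate every pair (each demand assigned to the nearer of the two):
  {Red, Violet}: total = 1346.8
  {Green, Violet}: total = 1417.2
  {Blue, Green}: total = 1615.6
  {Red, Amber}: total = 1618.2
  {Red, Blue}: total = 1641.8
  {Green, Amber}: total = 1651.7
  {Red, Green}: total = 1665.3
  {Blue, Violet}: total = 1743.9
  {Amber, Violet}: total = 1773.9
  {Blue, Amber}: total = 1969.7
Best pair: {Red, Violet} with total 1346.8.

{Red, Violet}, total 1346.8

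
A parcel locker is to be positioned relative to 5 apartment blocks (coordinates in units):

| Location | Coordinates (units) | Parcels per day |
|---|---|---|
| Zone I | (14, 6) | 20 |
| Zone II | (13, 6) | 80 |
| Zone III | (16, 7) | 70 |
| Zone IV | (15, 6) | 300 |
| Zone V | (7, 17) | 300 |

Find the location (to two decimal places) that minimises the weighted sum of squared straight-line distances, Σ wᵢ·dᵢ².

(11.74, 10.38)

The minimiser of Σwᵢ‖p−pᵢ‖² is the weighted centroid p* = (Σwᵢpᵢ)/(Σwᵢ).
Σwᵢ = 770.
Σwᵢxᵢ = 20·14 + 80·13 + 70·16 + 300·15 + 300·7 = 9040.
Σwᵢyᵢ = 20·6 + 80·6 + 70·7 + 300·6 + 300·17 = 7990.
x* = 9040/770 = 11.74, y* = 7990/770 = 10.38.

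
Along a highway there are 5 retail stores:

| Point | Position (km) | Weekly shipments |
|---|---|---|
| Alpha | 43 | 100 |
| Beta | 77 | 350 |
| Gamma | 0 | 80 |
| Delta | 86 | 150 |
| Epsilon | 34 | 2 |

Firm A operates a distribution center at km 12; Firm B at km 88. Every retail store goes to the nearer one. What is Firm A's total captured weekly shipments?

The indifferent point is the midpoint (12+88)/2 = 50; retail stores left of it (closer to Firm A at 12) go to Firm A, those right go to Firm B.
  Gamma at 0 (w=80) → Firm A
  Epsilon at 34 (w=2) → Firm A
  Alpha at 43 (w=100) → Firm A
  Beta at 77 (w=350) → Firm B
  Delta at 86 (w=150) → Firm B
Firm A captures 182; Firm B captures 500.

182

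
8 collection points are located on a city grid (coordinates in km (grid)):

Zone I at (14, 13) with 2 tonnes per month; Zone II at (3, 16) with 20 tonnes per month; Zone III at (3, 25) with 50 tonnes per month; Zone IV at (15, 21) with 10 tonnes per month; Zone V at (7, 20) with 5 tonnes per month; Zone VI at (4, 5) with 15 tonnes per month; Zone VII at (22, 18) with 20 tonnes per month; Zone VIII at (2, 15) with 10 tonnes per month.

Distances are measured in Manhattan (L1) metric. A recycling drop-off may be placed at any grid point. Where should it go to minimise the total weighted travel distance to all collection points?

(3, 18)

Manhattan distance separates: Σwᵢ(|x−xᵢ|+|y−yᵢ|) = Σwᵢ|x−xᵢ| + Σwᵢ|y−yᵢ|, so x and y are optimised independently as 1-D weighted medians.
Total weight W = 132; half = 66.
x-coordinate, sorted with cumulative weight:
  x=2 (Zone VIII, w=10) cum 10
  x=3 (Zone II, w=20) cum 30
  x=3 (Zone III, w=50) cum 80  ← median
  x=4 (Zone VI, w=15) cum 95
  x=7 (Zone V, w=5) cum 100
  x=14 (Zone I, w=2) cum 102
  x=15 (Zone IV, w=10) cum 112
  x=22 (Zone VII, w=20) cum 132
⇒ x* = 3
y-coordinate, sorted with cumulative weight:
  y=5 (Zone VI, w=15) cum 15
  y=13 (Zone I, w=2) cum 17
  y=15 (Zone VIII, w=10) cum 27
  y=16 (Zone II, w=20) cum 47
  y=18 (Zone VII, w=20) cum 67  ← median
  y=20 (Zone V, w=5) cum 72
  y=21 (Zone IV, w=10) cum 82
  y=25 (Zone III, w=50) cum 132
⇒ y* = 18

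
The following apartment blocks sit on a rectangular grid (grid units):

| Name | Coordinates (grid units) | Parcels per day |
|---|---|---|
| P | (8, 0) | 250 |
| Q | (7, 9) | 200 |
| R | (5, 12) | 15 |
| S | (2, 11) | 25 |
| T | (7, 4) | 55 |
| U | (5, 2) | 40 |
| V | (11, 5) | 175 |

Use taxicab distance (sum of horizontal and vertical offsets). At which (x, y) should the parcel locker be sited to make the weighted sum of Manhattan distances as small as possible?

Manhattan distance separates: Σwᵢ(|x−xᵢ|+|y−yᵢ|) = Σwᵢ|x−xᵢ| + Σwᵢ|y−yᵢ|, so x and y are optimised independently as 1-D weighted medians.
Total weight W = 760; half = 380.
x-coordinate, sorted with cumulative weight:
  x=2 (S, w=25) cum 25
  x=5 (R, w=15) cum 40
  x=5 (U, w=40) cum 80
  x=7 (Q, w=200) cum 280
  x=7 (T, w=55) cum 335
  x=8 (P, w=250) cum 585  ← median
  x=11 (V, w=175) cum 760
⇒ x* = 8
y-coordinate, sorted with cumulative weight:
  y=0 (P, w=250) cum 250
  y=2 (U, w=40) cum 290
  y=4 (T, w=55) cum 345
  y=5 (V, w=175) cum 520  ← median
  y=9 (Q, w=200) cum 720
  y=11 (S, w=25) cum 745
  y=12 (R, w=15) cum 760
⇒ y* = 5

(8, 5)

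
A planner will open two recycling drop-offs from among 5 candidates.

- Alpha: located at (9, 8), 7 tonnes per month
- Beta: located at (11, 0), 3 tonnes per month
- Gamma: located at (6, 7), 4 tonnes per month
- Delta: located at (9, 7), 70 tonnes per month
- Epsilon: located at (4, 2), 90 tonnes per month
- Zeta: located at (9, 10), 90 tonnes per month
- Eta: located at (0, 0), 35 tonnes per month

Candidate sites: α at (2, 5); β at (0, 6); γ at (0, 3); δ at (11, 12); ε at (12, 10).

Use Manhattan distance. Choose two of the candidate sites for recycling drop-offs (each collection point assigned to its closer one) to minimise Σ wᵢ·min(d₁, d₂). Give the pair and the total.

{γ, ε}, total 1349

Evaluate every pair (each demand assigned to the nearer of the two):
  {γ, ε}: total = 1349
  {α, ε}: total = 1477
  {γ, δ}: total = 1523
  {α, δ}: total = 1647
  {β, ε}: total = 1716
  {β, δ}: total = 1886
  {α, γ}: total = 2401
  {α, β}: total = 2506
  {β, γ}: total = 2572
  {δ, ε}: total = 3004
Best pair: {γ, ε} with total 1349.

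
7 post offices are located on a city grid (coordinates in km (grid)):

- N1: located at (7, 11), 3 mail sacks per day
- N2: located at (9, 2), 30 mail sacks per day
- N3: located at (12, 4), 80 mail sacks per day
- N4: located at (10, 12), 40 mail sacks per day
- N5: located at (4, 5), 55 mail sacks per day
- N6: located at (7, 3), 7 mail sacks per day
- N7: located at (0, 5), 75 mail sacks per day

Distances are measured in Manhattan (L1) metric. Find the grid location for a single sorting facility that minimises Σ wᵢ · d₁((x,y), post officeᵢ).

(9, 5)

Manhattan distance separates: Σwᵢ(|x−xᵢ|+|y−yᵢ|) = Σwᵢ|x−xᵢ| + Σwᵢ|y−yᵢ|, so x and y are optimised independently as 1-D weighted medians.
Total weight W = 290; half = 145.
x-coordinate, sorted with cumulative weight:
  x=0 (N7, w=75) cum 75
  x=4 (N5, w=55) cum 130
  x=7 (N1, w=3) cum 133
  x=7 (N6, w=7) cum 140
  x=9 (N2, w=30) cum 170  ← median
  x=10 (N4, w=40) cum 210
  x=12 (N3, w=80) cum 290
⇒ x* = 9
y-coordinate, sorted with cumulative weight:
  y=2 (N2, w=30) cum 30
  y=3 (N6, w=7) cum 37
  y=4 (N3, w=80) cum 117
  y=5 (N5, w=55) cum 172  ← median
  y=5 (N7, w=75) cum 247
  y=11 (N1, w=3) cum 250
  y=12 (N4, w=40) cum 290
⇒ y* = 5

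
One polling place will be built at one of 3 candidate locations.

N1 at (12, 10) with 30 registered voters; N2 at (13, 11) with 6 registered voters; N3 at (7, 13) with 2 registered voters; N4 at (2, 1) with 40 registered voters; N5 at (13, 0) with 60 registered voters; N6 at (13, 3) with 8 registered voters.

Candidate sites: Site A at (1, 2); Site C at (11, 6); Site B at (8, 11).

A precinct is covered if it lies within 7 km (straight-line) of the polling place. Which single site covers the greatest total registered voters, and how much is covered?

Coverage radius r = 7 km; a point is covered iff (Δx)²+(Δy)² ≤ 7² = 49.
  Site A (1, 2): covers {N4} → 40
  Site C (11, 6): covers {N1, N2, N5, N6} → 104
  Site B (8, 11): covers {N1, N2, N3} → 38
Maximum coverage at Site C: 104 registered voters.

Site C, covering 104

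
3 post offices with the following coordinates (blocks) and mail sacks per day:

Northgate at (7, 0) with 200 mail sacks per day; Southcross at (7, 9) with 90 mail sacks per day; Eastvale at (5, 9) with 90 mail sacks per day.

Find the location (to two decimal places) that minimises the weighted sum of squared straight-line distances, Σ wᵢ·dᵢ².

The minimiser of Σwᵢ‖p−pᵢ‖² is the weighted centroid p* = (Σwᵢpᵢ)/(Σwᵢ).
Σwᵢ = 380.
Σwᵢxᵢ = 200·7 + 90·7 + 90·5 = 2480.
Σwᵢyᵢ = 200·0 + 90·9 + 90·9 = 1620.
x* = 2480/380 = 6.53, y* = 1620/380 = 4.26.

(6.53, 4.26)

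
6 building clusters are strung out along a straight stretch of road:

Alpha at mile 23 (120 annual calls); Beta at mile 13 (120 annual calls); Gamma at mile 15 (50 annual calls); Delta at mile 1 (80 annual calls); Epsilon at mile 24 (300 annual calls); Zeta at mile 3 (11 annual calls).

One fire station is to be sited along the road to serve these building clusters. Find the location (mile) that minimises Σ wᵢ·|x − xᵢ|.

x = 23

For a sum of weighted absolute distances on a line, the optimum is the weighted median (not the mean). Total weight W = 681; half-weight = 340.5.
Sort by position and accumulate weight:
  mile 1 (Delta, w=80) → cum 80
  mile 3 (Zeta, w=11) → cum 91
  mile 13 (Beta, w=120) → cum 211
  mile 15 (Gamma, w=50) → cum 261
  mile 23 (Alpha, w=120) → cum 381  ≥ 340.5 → median here
  mile 24 (Epsilon, w=300) → cum 681
Optimal location: mile 23.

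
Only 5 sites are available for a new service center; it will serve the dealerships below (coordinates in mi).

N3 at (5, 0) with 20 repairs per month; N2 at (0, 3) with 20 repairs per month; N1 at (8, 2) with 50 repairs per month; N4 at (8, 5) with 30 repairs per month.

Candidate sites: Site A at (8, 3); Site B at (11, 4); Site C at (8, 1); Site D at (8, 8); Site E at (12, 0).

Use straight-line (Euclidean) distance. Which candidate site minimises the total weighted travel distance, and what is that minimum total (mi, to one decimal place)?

Site A, total 354.9 mi

Total weighted distance at each candidate:
  Site A (8, 3): total = 354.9
  Site B (11, 4): total = 640.3
  Site C (8, 1): total = 398.2
  Site D (8, 8): total = 749.6
  Site E (12, 0): total = 803.1
Minimum is at Site A with total 354.9 mi.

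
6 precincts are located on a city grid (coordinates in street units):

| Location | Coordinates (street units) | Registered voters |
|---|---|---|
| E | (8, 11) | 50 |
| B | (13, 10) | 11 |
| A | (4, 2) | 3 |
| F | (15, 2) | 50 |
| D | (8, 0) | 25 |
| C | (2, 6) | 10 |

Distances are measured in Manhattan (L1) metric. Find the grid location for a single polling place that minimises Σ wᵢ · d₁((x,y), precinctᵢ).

(8, 2)

Manhattan distance separates: Σwᵢ(|x−xᵢ|+|y−yᵢ|) = Σwᵢ|x−xᵢ| + Σwᵢ|y−yᵢ|, so x and y are optimised independently as 1-D weighted medians.
Total weight W = 149; half = 74.5.
x-coordinate, sorted with cumulative weight:
  x=2 (C, w=10) cum 10
  x=4 (A, w=3) cum 13
  x=8 (E, w=50) cum 63
  x=8 (D, w=25) cum 88  ← median
  x=13 (B, w=11) cum 99
  x=15 (F, w=50) cum 149
⇒ x* = 8
y-coordinate, sorted with cumulative weight:
  y=0 (D, w=25) cum 25
  y=2 (A, w=3) cum 28
  y=2 (F, w=50) cum 78  ← median
  y=6 (C, w=10) cum 88
  y=10 (B, w=11) cum 99
  y=11 (E, w=50) cum 149
⇒ y* = 2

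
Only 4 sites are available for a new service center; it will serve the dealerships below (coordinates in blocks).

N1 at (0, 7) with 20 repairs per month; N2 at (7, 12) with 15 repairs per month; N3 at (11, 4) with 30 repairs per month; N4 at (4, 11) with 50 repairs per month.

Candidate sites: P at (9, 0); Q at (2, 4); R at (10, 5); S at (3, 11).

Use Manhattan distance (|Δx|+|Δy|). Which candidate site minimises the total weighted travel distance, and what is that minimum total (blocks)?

S, total 715 blocks

Total weighted distance at each candidate:
  P (9, 0): total = 1510
  Q (2, 4): total = 1015
  R (10, 5): total = 1050
  S (3, 11): total = 715
Minimum is at S with total 715 blocks.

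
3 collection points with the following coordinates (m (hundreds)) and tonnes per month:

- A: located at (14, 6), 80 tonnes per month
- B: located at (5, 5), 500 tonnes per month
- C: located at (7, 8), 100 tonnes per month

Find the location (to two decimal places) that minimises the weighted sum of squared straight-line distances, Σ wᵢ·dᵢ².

The minimiser of Σwᵢ‖p−pᵢ‖² is the weighted centroid p* = (Σwᵢpᵢ)/(Σwᵢ).
Σwᵢ = 680.
Σwᵢxᵢ = 80·14 + 500·5 + 100·7 = 4320.
Σwᵢyᵢ = 80·6 + 500·5 + 100·8 = 3780.
x* = 4320/680 = 6.35, y* = 3780/680 = 5.56.

(6.35, 5.56)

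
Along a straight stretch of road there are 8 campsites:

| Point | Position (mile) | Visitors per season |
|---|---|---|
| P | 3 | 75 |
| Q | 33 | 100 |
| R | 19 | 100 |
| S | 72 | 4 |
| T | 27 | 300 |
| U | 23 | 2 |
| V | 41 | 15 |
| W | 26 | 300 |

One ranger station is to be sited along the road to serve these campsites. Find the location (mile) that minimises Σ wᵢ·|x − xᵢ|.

x = 26

For a sum of weighted absolute distances on a line, the optimum is the weighted median (not the mean). Total weight W = 896; half-weight = 448.
Sort by position and accumulate weight:
  mile 3 (P, w=75) → cum 75
  mile 19 (R, w=100) → cum 175
  mile 23 (U, w=2) → cum 177
  mile 26 (W, w=300) → cum 477  ≥ 448 → median here
  mile 27 (T, w=300) → cum 777
  mile 33 (Q, w=100) → cum 877
  mile 41 (V, w=15) → cum 892
  mile 72 (S, w=4) → cum 896
Optimal location: mile 26.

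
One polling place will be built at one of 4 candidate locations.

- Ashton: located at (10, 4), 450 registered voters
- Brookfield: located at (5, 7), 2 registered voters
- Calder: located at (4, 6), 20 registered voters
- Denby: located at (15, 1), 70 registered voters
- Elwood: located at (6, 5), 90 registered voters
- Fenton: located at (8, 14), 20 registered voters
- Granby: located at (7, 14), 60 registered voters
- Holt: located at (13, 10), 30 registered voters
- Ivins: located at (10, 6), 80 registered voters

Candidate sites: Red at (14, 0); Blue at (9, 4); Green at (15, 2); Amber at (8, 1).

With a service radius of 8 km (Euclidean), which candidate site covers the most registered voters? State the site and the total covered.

Coverage radius r = 8 km; a point is covered iff (Δx)²+(Δy)² ≤ 8² = 64.
  Red (14, 0): covers {Ashton, Denby, Ivins} → 600
  Blue (9, 4): covers {Ashton, Brookfield, Calder, Denby, Elwood, Holt, Ivins} → 742
  Green (15, 2): covers {Ashton, Denby, Ivins} → 600
  Amber (8, 1): covers {Ashton, Brookfield, Calder, Denby, Elwood, Ivins} → 712
Maximum coverage at Blue: 742 registered voters.

Blue, covering 742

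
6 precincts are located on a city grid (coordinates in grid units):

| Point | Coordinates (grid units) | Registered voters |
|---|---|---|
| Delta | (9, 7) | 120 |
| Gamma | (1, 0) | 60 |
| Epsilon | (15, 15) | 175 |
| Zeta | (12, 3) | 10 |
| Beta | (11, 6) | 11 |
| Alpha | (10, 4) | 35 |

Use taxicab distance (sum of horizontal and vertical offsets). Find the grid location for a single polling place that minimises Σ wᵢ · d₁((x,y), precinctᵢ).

(10, 7)

Manhattan distance separates: Σwᵢ(|x−xᵢ|+|y−yᵢ|) = Σwᵢ|x−xᵢ| + Σwᵢ|y−yᵢ|, so x and y are optimised independently as 1-D weighted medians.
Total weight W = 411; half = 205.5.
x-coordinate, sorted with cumulative weight:
  x=1 (Gamma, w=60) cum 60
  x=9 (Delta, w=120) cum 180
  x=10 (Alpha, w=35) cum 215  ← median
  x=11 (Beta, w=11) cum 226
  x=12 (Zeta, w=10) cum 236
  x=15 (Epsilon, w=175) cum 411
⇒ x* = 10
y-coordinate, sorted with cumulative weight:
  y=0 (Gamma, w=60) cum 60
  y=3 (Zeta, w=10) cum 70
  y=4 (Alpha, w=35) cum 105
  y=6 (Beta, w=11) cum 116
  y=7 (Delta, w=120) cum 236  ← median
  y=15 (Epsilon, w=175) cum 411
⇒ y* = 7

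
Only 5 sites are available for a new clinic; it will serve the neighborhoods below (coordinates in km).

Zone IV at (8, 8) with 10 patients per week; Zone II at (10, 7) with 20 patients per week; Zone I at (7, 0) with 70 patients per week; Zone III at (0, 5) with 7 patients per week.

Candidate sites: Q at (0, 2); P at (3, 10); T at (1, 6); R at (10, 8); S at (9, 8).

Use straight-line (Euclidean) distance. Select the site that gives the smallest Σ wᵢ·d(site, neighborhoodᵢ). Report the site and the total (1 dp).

Total weighted distance at each candidate:
  Q (0, 2): total = 854.2
  P (3, 10): total = 1000.9
  T (1, 6): total = 857.8
  R (10, 8): total = 711.2
  S (9, 8): total = 681.9
Minimum is at S with total 681.9 km.

S, total 681.9 km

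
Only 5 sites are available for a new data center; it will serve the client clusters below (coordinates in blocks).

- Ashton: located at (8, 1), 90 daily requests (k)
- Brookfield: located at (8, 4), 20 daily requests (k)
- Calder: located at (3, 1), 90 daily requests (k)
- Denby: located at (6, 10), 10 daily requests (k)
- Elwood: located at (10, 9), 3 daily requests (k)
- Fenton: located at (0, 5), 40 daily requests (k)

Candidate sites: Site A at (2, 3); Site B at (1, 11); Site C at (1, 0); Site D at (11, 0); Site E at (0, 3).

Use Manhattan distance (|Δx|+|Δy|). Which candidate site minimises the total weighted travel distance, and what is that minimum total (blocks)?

Total weighted distance at each candidate:
  Site A (2, 3): total = 1442
  Site B (1, 11): total = 3263
  Site C (1, 0): total = 1654
  Site D (11, 0): total = 2130
  Site E (0, 3): total = 1788
Minimum is at Site A with total 1442 blocks.

Site A, total 1442 blocks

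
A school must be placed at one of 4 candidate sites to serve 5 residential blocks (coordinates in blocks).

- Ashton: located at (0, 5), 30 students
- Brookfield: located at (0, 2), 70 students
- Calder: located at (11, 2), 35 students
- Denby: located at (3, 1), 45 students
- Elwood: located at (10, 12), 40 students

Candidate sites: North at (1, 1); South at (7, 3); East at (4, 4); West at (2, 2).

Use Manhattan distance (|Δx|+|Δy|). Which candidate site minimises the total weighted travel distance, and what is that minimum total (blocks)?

West, total 1415 blocks

Total weighted distance at each candidate:
  North (1, 1): total = 1565
  South (7, 3): total = 1755
  East (4, 4): total = 1625
  West (2, 2): total = 1415
Minimum is at West with total 1415 blocks.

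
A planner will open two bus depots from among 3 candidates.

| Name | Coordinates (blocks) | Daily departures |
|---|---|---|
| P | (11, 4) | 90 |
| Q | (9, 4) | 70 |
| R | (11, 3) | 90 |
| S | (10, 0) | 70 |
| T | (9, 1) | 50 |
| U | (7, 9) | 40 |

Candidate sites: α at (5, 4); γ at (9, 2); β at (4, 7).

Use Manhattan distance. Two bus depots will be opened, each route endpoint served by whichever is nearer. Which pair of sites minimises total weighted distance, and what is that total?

Evaluate every pair (each demand assigned to the nearer of the two):
  {γ, β}: total = 1230
  {α, γ}: total = 1310
  {α, β}: total = 2630
Best pair: {γ, β} with total 1230.

{γ, β}, total 1230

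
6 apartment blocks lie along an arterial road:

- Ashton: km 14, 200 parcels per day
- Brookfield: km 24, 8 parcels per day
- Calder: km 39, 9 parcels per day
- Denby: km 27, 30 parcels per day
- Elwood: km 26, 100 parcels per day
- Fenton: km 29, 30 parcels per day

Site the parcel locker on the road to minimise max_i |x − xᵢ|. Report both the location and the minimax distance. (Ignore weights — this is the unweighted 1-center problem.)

location 26.5, max distance 12.5

The 1-center on a line is the midpoint of the two extreme points: leftmost at 14, rightmost at 39.
Optimal location = (14 + 39)/2 = 26.5; maximum distance = (39 − 14)/2 = 12.5.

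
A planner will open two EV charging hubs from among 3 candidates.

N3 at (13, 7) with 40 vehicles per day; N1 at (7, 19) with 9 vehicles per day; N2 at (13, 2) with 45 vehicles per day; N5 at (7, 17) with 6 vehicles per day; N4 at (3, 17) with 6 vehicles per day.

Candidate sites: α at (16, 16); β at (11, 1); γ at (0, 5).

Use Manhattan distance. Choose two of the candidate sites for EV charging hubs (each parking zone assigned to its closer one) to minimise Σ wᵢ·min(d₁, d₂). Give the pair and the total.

{α, β}, total 707

Evaluate every pair (each demand assigned to the nearer of the two):
  {α, β}: total = 707
  {β, γ}: total = 848
  {α, γ}: total = 1452
Best pair: {α, β} with total 707.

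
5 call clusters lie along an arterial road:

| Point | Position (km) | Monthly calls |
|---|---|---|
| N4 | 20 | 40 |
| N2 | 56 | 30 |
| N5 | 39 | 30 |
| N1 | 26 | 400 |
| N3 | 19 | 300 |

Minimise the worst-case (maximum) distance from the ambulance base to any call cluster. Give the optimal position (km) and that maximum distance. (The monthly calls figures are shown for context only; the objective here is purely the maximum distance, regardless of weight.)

The 1-center on a line is the midpoint of the two extreme points: leftmost at 19, rightmost at 56.
Optimal location = (19 + 56)/2 = 37.5; maximum distance = (56 − 19)/2 = 18.5.

location 37.5, max distance 18.5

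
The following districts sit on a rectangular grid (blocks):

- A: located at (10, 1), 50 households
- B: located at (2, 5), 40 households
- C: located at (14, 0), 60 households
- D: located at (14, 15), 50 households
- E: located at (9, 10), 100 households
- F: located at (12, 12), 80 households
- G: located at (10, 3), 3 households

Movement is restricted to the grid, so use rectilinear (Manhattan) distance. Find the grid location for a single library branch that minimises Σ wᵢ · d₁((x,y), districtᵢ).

(10, 10)

Manhattan distance separates: Σwᵢ(|x−xᵢ|+|y−yᵢ|) = Σwᵢ|x−xᵢ| + Σwᵢ|y−yᵢ|, so x and y are optimised independently as 1-D weighted medians.
Total weight W = 383; half = 191.5.
x-coordinate, sorted with cumulative weight:
  x=2 (B, w=40) cum 40
  x=9 (E, w=100) cum 140
  x=10 (A, w=50) cum 190
  x=10 (G, w=3) cum 193  ← median
  x=12 (F, w=80) cum 273
  x=14 (C, w=60) cum 333
  x=14 (D, w=50) cum 383
⇒ x* = 10
y-coordinate, sorted with cumulative weight:
  y=0 (C, w=60) cum 60
  y=1 (A, w=50) cum 110
  y=3 (G, w=3) cum 113
  y=5 (B, w=40) cum 153
  y=10 (E, w=100) cum 253  ← median
  y=12 (F, w=80) cum 333
  y=15 (D, w=50) cum 383
⇒ y* = 10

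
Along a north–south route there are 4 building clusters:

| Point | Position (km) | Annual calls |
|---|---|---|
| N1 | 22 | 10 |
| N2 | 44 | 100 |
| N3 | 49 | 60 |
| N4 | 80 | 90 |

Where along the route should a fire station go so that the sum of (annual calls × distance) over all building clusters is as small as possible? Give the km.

x = 49

For a sum of weighted absolute distances on a line, the optimum is the weighted median (not the mean). Total weight W = 260; half-weight = 130.
Sort by position and accumulate weight:
  km 22 (N1, w=10) → cum 10
  km 44 (N2, w=100) → cum 110
  km 49 (N3, w=60) → cum 170  ≥ 130 → median here
  km 80 (N4, w=90) → cum 260
Optimal location: km 49.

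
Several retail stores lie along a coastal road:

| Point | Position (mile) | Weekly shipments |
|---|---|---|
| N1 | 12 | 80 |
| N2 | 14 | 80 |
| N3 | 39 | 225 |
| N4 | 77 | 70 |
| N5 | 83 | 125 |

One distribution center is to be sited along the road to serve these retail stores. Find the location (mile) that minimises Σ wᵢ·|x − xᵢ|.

x = 39

For a sum of weighted absolute distances on a line, the optimum is the weighted median (not the mean). Total weight W = 580; half-weight = 290.
Sort by position and accumulate weight:
  mile 12 (N1, w=80) → cum 80
  mile 14 (N2, w=80) → cum 160
  mile 39 (N3, w=225) → cum 385  ≥ 290 → median here
  mile 77 (N4, w=70) → cum 455
  mile 83 (N5, w=125) → cum 580
Optimal location: mile 39.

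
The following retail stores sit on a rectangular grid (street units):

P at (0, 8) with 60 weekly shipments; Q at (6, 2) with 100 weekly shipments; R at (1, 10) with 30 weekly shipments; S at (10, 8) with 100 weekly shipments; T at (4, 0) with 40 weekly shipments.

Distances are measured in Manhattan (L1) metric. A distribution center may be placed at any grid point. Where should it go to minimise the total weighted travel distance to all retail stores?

Manhattan distance separates: Σwᵢ(|x−xᵢ|+|y−yᵢ|) = Σwᵢ|x−xᵢ| + Σwᵢ|y−yᵢ|, so x and y are optimised independently as 1-D weighted medians.
Total weight W = 330; half = 165.
x-coordinate, sorted with cumulative weight:
  x=0 (P, w=60) cum 60
  x=1 (R, w=30) cum 90
  x=4 (T, w=40) cum 130
  x=6 (Q, w=100) cum 230  ← median
  x=10 (S, w=100) cum 330
⇒ x* = 6
y-coordinate, sorted with cumulative weight:
  y=0 (T, w=40) cum 40
  y=2 (Q, w=100) cum 140
  y=8 (P, w=60) cum 200  ← median
  y=8 (S, w=100) cum 300
  y=10 (R, w=30) cum 330
⇒ y* = 8

(6, 8)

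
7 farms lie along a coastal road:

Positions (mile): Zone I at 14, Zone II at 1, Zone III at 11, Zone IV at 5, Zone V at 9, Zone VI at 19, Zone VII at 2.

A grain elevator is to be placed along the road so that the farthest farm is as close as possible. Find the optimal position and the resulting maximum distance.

location 10, max distance 9

The 1-center on a line is the midpoint of the two extreme points: leftmost at 1, rightmost at 19.
Optimal location = (1 + 19)/2 = 10; maximum distance = (19 − 1)/2 = 9.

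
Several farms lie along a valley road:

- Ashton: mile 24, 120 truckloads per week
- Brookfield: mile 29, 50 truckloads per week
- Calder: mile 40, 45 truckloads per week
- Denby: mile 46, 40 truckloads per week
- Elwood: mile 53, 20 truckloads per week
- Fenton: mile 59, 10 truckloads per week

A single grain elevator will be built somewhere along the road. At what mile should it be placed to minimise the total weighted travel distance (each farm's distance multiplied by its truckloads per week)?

x = 29

For a sum of weighted absolute distances on a line, the optimum is the weighted median (not the mean). Total weight W = 285; half-weight = 142.5.
Sort by position and accumulate weight:
  mile 24 (Ashton, w=120) → cum 120
  mile 29 (Brookfield, w=50) → cum 170  ≥ 142.5 → median here
  mile 40 (Calder, w=45) → cum 215
  mile 46 (Denby, w=40) → cum 255
  mile 53 (Elwood, w=20) → cum 275
  mile 59 (Fenton, w=10) → cum 285
Optimal location: mile 29.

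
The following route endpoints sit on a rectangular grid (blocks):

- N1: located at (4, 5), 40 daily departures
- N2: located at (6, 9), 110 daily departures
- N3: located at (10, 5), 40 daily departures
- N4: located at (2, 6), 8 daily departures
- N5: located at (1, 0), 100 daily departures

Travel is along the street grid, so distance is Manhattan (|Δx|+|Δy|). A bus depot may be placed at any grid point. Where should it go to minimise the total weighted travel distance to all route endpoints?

(6, 5)

Manhattan distance separates: Σwᵢ(|x−xᵢ|+|y−yᵢ|) = Σwᵢ|x−xᵢ| + Σwᵢ|y−yᵢ|, so x and y are optimised independently as 1-D weighted medians.
Total weight W = 298; half = 149.
x-coordinate, sorted with cumulative weight:
  x=1 (N5, w=100) cum 100
  x=2 (N4, w=8) cum 108
  x=4 (N1, w=40) cum 148
  x=6 (N2, w=110) cum 258  ← median
  x=10 (N3, w=40) cum 298
⇒ x* = 6
y-coordinate, sorted with cumulative weight:
  y=0 (N5, w=100) cum 100
  y=5 (N1, w=40) cum 140
  y=5 (N3, w=40) cum 180  ← median
  y=6 (N4, w=8) cum 188
  y=9 (N2, w=110) cum 298
⇒ y* = 5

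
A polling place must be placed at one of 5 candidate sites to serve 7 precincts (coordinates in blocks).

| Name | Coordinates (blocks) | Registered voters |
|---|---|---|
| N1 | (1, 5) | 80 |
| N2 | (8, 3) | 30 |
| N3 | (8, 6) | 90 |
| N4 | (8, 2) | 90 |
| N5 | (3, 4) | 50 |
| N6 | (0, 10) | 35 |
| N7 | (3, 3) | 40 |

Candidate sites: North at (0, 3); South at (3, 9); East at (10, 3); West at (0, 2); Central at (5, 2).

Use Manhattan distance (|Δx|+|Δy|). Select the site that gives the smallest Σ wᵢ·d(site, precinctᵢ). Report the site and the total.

Total weighted distance at each candidate:
  North (0, 3): total = 2845
  South (3, 9): total = 3240
  East (10, 3): total = 2935
  West (0, 2): total = 3080
  Central (5, 2): total = 2355
Minimum is at Central with total 2355 blocks.

Central, total 2355 blocks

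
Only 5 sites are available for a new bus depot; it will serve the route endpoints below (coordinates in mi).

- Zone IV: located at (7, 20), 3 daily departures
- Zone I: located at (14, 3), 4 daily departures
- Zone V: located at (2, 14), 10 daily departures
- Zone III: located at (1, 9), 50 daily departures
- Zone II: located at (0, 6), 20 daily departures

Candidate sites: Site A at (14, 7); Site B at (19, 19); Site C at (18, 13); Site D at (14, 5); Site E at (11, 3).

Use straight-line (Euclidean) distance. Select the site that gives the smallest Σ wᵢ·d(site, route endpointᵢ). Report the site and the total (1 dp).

Total weighted distance at each candidate:
  Site A (14, 7): total = 1137.6
  Site B (19, 19): total = 1770.4
  Site C (18, 13): total = 1502.0
  Site D (14, 5): total = 1168.4
  Site E (11, 3): total = 1017.6
Minimum is at Site E with total 1017.6 mi.

Site E, total 1017.6 mi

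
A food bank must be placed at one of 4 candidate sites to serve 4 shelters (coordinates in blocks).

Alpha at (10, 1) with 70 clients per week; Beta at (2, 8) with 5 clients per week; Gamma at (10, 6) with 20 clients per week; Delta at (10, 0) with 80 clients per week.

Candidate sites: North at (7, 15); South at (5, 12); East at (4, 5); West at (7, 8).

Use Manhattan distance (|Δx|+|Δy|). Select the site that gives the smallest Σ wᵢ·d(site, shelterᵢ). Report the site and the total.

West, total 1705 blocks

Total weighted distance at each candidate:
  North (7, 15): total = 2930
  South (5, 12): total = 2735
  East (4, 5): total = 1745
  West (7, 8): total = 1705
Minimum is at West with total 1705 blocks.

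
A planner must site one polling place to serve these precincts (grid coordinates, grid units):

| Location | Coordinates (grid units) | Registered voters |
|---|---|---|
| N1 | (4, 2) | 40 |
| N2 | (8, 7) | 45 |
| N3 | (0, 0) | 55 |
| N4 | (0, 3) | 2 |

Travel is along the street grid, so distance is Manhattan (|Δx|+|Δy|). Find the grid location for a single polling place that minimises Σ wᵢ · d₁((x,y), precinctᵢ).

Manhattan distance separates: Σwᵢ(|x−xᵢ|+|y−yᵢ|) = Σwᵢ|x−xᵢ| + Σwᵢ|y−yᵢ|, so x and y are optimised independently as 1-D weighted medians.
Total weight W = 142; half = 71.
x-coordinate, sorted with cumulative weight:
  x=0 (N3, w=55) cum 55
  x=0 (N4, w=2) cum 57
  x=4 (N1, w=40) cum 97  ← median
  x=8 (N2, w=45) cum 142
⇒ x* = 4
y-coordinate, sorted with cumulative weight:
  y=0 (N3, w=55) cum 55
  y=2 (N1, w=40) cum 95  ← median
  y=3 (N4, w=2) cum 97
  y=7 (N2, w=45) cum 142
⇒ y* = 2

(4, 2)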